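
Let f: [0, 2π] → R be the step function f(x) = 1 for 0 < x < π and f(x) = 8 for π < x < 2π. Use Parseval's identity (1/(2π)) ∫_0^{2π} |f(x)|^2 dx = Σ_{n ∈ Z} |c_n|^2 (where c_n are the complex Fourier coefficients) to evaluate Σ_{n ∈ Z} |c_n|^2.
Σ |c_n|^2 = 65/2

Parseval equates the L^2 energy of f (normalised by 1/(2π)) with the ℓ^2 sum of its Fourier coefficients: (1/(2π)) ∫_0^{2π} |f|^2 = Σ |c_n|^2.
Compute the left side: (1/(2π)) [∫_0^π 1^2 dx + ∫_π^{2π} 8^2 dx] = (1/(2π)) · (1π + 64π) = (1 + 64)/2 = 65/2.
So Σ_{n ∈ Z} |c_n|^2 = 65/2.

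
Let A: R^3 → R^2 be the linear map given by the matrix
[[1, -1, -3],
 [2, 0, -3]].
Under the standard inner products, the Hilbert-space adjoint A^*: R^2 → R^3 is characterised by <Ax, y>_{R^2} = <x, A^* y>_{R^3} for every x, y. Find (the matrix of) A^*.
A^* = A^T =
[[1, 2],
 [-1, 0],
 [-3, -3]]

For real matrices with standard dot products, the defining identity <Ax, y> = <x, A^* y> gives (Ax)^T y = x^T (A^*) y, i.e. x^T A^T y = x^T (A^*) y. Since this holds for all x, y, we must have A^* = A^T. Therefore
A^* =
[[1, 2],
 [-1, 0],
 [-3, -3]].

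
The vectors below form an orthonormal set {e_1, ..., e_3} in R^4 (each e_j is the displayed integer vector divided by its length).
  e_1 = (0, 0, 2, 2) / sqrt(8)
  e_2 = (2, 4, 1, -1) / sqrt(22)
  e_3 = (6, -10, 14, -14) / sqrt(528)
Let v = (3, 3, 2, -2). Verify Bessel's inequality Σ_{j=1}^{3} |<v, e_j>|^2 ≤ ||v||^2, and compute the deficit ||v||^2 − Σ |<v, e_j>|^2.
Σ |<v, e_j>|^2 = 77/3; ||v||^2 = 26; deficit = 1/3

Write each e_j = u_j / sqrt(<u_j, u_j>) where u_j is the displayed integer vector. Then <v, e_j> = <v, u_j> / sqrt(<u_j, u_j>), so |<v, e_j>|^2 = <v, u_j>^2 / <u_j, u_j>.
Coefficients: <v, e_1> = 0/sqrt(8), <v, e_2> = 22/sqrt(22), <v, e_3> = 44/sqrt(528).
Square and sum: Σ |<v, e_j>|^2 = 77/3.
Compute ||v||^2 = v·v = 26.
Deficit = 26 − 77/3 = 1/3 ≥ 0, confirming Bessel's inequality. (The deficit equals ||v − Σ <v,e_j> e_j||^2, the squared distance from v to span{e_j}.)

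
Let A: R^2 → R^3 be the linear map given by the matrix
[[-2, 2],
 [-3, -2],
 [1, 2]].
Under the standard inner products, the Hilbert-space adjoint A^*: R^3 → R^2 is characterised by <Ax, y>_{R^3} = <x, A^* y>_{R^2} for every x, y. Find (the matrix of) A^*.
A^* = A^T =
[[-2, -3, 1],
 [2, -2, 2]]

For real matrices with standard dot products, the defining identity <Ax, y> = <x, A^* y> gives (Ax)^T y = x^T (A^*) y, i.e. x^T A^T y = x^T (A^*) y. Since this holds for all x, y, we must have A^* = A^T. Therefore
A^* =
[[-2, -3, 1],
 [2, -2, 2]].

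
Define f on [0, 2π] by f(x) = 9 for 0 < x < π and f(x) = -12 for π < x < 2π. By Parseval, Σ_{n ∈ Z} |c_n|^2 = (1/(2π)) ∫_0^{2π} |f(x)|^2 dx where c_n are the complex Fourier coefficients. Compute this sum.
Σ |c_n|^2 = 225/2

Parseval equates the L^2 energy of f (normalised by 1/(2π)) with the ℓ^2 sum of its Fourier coefficients: (1/(2π)) ∫_0^{2π} |f|^2 = Σ |c_n|^2.
Compute the left side: (1/(2π)) [∫_0^π 9^2 dx + ∫_π^{2π} (-12)^2 dx] = (1/(2π)) · (81π + 144π) = (81 + 144)/2 = 225/2.
So Σ_{n ∈ Z} |c_n|^2 = 225/2.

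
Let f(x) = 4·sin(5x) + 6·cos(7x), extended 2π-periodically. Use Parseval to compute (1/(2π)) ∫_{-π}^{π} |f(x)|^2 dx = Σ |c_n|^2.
Σ |c_n|^2 = 26

Expand |f|^2 and use orthogonality of {sin(nx), cos(mx)} on [-π, π]:
  ∫_{-π}^{π} sin(nx)^2 dx = π, ∫ cos(mx)^2 dx = π, and cross terms integrate to 0.
So ∫_{-π}^{π} f(x)^2 dx = 4^2 · π + 6^2 · π = (16 + 36)π.
Divide by 2π: (16 + 36)/2 = 26.
By Parseval, this equals Σ |c_n|^2.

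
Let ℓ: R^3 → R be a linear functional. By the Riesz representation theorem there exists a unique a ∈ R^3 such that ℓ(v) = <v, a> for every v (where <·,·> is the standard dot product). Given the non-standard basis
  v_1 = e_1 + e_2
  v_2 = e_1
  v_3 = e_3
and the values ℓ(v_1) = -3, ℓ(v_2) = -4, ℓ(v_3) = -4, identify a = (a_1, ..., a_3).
a = (-4, 1, -4)

Write a = (a_1, ..., a_3) in the standard basis. For each basis vector v_i, ℓ(v_i) = <v_i, a> is a linear equation in the a_j's. Collect the n equations into a matrix system V a = ℓ, where row i of V is v_i (expressed in the standard basis). Since V is invertible (lower-triangular with 1s on the diagonal, up to permutation), solve by back-substitution:
  V =
[[1, 1, 0],
 [1, 0, 0],
 [0, 0, 1]]
  V a = (-3, -4, -4)
Solving gives a = (-4, 1, -4).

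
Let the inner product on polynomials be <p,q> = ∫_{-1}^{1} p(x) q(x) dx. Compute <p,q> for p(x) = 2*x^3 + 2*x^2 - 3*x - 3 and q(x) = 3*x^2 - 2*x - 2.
<p,q> = 122/15

Expand the product: p(x)·q(x) = 6*x^5 + 2*x^4 - 17*x^3 - 7*x^2 + 12*x + 6.
∫_{-1}^{1} of each monomial x^k gives [2/(k+1) if k even, 0 if k odd]. Integrating term-by-term (or equivalently evaluating the antiderivative F(x) = x^6 + 2*x^5/5 - 17*x^4/4 - 7*x^3/3 + 6*x^2 + 6*x at the endpoints):
  F(1) − F(−1) = 409/60 − (-79/60) = 122/15.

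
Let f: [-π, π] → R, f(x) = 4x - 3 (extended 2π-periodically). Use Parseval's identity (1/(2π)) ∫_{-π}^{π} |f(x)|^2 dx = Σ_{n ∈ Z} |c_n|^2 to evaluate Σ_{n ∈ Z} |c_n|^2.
Σ |c_n|^2 = 16π^2/3 + 9

Expand and integrate term by term over [-π, π]:
  ∫ (4x)^2 dx = 16·(2π^3/3); ∫ 2·4·(-3)·x dx = 0 (odd integrand); ∫ (-3)^2 dx = 9·2π.
So (1/(2π)) ∫_{-π}^{π} (4x - 3)^2 dx = 16π^2/3 + 9 = 16π^2/3 + 9.
Parseval ⇒ Σ |c_n|^2 = 16π^2/3 + 9.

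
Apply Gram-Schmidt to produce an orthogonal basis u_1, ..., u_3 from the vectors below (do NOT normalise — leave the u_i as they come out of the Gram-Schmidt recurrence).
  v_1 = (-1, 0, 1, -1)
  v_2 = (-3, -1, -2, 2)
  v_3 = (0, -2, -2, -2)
Orthogonal basis:
  u_1 = (-1, 0, 1, -1)
  u_2 = (-10/3, -1, -5/3, 5/3)
  u_3 = (20/53, -100/53, -96/53, -116/53)

Apply the Gram-Schmidt recurrence
  u_1 = v_1
  u_i = v_i − Σ_{j<i} ((v_i · u_j) / (u_j · u_j)) · u_j.

Step by step this gives:
  u_1 = (-1, 0, 1, -1)
  u_2 = (-10/3, -1, -5/3, 5/3)
  u_3 = (20/53, -100/53, -96/53, -116/53)

Orthogonality check:
  u_2 · u_1 = 0 (should be 0)
  u_3 · u_1 = 0 (should be 0)
  u_3 · u_2 = 0 (should be 0)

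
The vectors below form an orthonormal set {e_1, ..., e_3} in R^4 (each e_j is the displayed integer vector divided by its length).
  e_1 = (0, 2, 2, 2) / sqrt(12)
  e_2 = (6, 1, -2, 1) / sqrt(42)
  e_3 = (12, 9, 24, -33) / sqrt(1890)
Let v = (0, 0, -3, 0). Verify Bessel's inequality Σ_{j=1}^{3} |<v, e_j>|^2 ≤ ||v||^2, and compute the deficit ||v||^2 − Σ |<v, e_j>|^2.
Σ |<v, e_j>|^2 = 33/5; ||v||^2 = 9; deficit = 12/5

Write each e_j = u_j / sqrt(<u_j, u_j>) where u_j is the displayed integer vector. Then <v, e_j> = <v, u_j> / sqrt(<u_j, u_j>), so |<v, e_j>|^2 = <v, u_j>^2 / <u_j, u_j>.
Coefficients: <v, e_1> = -6/sqrt(12), <v, e_2> = 6/sqrt(42), <v, e_3> = -72/sqrt(1890).
Square and sum: Σ |<v, e_j>|^2 = 33/5.
Compute ||v||^2 = v·v = 9.
Deficit = 9 − 33/5 = 12/5 ≥ 0, confirming Bessel's inequality. (The deficit equals ||v − Σ <v,e_j> e_j||^2, the squared distance from v to span{e_j}.)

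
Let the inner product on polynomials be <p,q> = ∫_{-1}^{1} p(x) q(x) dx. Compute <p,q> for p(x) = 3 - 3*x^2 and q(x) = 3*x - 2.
<p,q> = -8

Expand the product: p(x)·q(x) = -9*x^3 + 6*x^2 + 9*x - 6.
∫_{-1}^{1} of each monomial x^k gives [2/(k+1) if k even, 0 if k odd]. Integrating term-by-term (or equivalently evaluating the antiderivative F(x) = -9*x^4/4 + 2*x^3 + 9*x^2/2 - 6*x at the endpoints):
  F(1) − F(−1) = -7/4 − (25/4) = -8.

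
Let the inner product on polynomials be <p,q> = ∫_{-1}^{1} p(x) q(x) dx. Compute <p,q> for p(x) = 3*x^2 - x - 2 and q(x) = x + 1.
<p,q> = -8/3

Expand the product: p(x)·q(x) = 3*x^3 + 2*x^2 - 3*x - 2.
∫_{-1}^{1} of each monomial x^k gives [2/(k+1) if k even, 0 if k odd]. Integrating term-by-term (or equivalently evaluating the antiderivative F(x) = 3*x^4/4 + 2*x^3/3 - 3*x^2/2 - 2*x at the endpoints):
  F(1) − F(−1) = -25/12 − (7/12) = -8/3.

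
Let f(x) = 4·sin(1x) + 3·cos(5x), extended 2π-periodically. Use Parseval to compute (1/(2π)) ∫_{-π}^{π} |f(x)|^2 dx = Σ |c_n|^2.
Σ |c_n|^2 = 25/2

Expand |f|^2 and use orthogonality of {sin(nx), cos(mx)} on [-π, π]:
  ∫_{-π}^{π} sin(nx)^2 dx = π, ∫ cos(mx)^2 dx = π, and cross terms integrate to 0.
So ∫_{-π}^{π} f(x)^2 dx = 4^2 · π + 3^2 · π = (16 + 9)π.
Divide by 2π: (16 + 9)/2 = 25/2.
By Parseval, this equals Σ |c_n|^2.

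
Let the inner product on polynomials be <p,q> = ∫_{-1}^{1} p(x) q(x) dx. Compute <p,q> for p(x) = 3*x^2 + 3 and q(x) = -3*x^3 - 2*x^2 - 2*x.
<p,q> = -32/5

Expand the product: p(x)·q(x) = -9*x^5 - 6*x^4 - 15*x^3 - 6*x^2 - 6*x.
∫_{-1}^{1} of each monomial x^k gives [2/(k+1) if k even, 0 if k odd]. Integrating term-by-term (or equivalently evaluating the antiderivative F(x) = -3*x^6/2 - 6*x^5/5 - 15*x^4/4 - 2*x^3 - 3*x^2 at the endpoints):
  F(1) − F(−1) = -229/20 − (-101/20) = -32/5.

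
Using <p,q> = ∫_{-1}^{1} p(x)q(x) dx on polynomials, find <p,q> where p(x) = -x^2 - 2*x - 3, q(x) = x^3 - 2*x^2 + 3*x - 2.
<p,q> = 40/3

Expand the product: p(x)·q(x) = -x^5 - 2*x^3 + 2*x^2 - 5*x + 6.
∫_{-1}^{1} of each monomial x^k gives [2/(k+1) if k even, 0 if k odd]. Integrating term-by-term (or equivalently evaluating the antiderivative F(x) = -x^6/6 - x^4/2 + 2*x^3/3 - 5*x^2/2 + 6*x at the endpoints):
  F(1) − F(−1) = 7/2 − (-59/6) = 40/3.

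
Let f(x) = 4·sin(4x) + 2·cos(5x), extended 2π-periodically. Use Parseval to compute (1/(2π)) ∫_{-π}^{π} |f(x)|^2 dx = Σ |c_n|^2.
Σ |c_n|^2 = 10

Expand |f|^2 and use orthogonality of {sin(nx), cos(mx)} on [-π, π]:
  ∫_{-π}^{π} sin(nx)^2 dx = π, ∫ cos(mx)^2 dx = π, and cross terms integrate to 0.
So ∫_{-π}^{π} f(x)^2 dx = 4^2 · π + 2^2 · π = (16 + 4)π.
Divide by 2π: (16 + 4)/2 = 10.
By Parseval, this equals Σ |c_n|^2.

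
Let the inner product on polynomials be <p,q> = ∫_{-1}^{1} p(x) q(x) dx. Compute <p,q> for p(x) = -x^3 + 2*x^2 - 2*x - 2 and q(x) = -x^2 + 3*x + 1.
<p,q> = -22/3

Expand the product: p(x)·q(x) = x^5 - 5*x^4 + 7*x^3 - 2*x^2 - 8*x - 2.
∫_{-1}^{1} of each monomial x^k gives [2/(k+1) if k even, 0 if k odd]. Integrating term-by-term (or equivalently evaluating the antiderivative F(x) = x^6/6 - x^5 + 7*x^4/4 - 2*x^3/3 - 4*x^2 - 2*x at the endpoints):
  F(1) − F(−1) = -23/4 − (19/12) = -22/3.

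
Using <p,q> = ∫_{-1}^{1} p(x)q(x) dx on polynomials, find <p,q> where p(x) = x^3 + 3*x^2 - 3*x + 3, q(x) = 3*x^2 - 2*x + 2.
<p,q> = 144/5

Expand the product: p(x)·q(x) = 3*x^5 + 7*x^4 - 13*x^3 + 21*x^2 - 12*x + 6.
∫_{-1}^{1} of each monomial x^k gives [2/(k+1) if k even, 0 if k odd]. Integrating term-by-term (or equivalently evaluating the antiderivative F(x) = x^6/2 + 7*x^5/5 - 13*x^4/4 + 7*x^3 - 6*x^2 + 6*x at the endpoints):
  F(1) − F(−1) = 113/20 − (-463/20) = 144/5.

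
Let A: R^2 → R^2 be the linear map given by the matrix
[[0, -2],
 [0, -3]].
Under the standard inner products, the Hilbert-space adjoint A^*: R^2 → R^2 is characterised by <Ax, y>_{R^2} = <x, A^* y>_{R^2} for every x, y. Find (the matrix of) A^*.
A^* = A^T =
[[0, 0],
 [-2, -3]]

For real matrices with standard dot products, the defining identity <Ax, y> = <x, A^* y> gives (Ax)^T y = x^T (A^*) y, i.e. x^T A^T y = x^T (A^*) y. Since this holds for all x, y, we must have A^* = A^T. Therefore
A^* =
[[0, 0],
 [-2, -3]].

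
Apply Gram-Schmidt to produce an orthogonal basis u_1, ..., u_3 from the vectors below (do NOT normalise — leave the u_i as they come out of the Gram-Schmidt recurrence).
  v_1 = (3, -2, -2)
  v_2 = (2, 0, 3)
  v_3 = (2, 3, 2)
Orthogonal basis:
  u_1 = (3, -2, -2)
  u_2 = (2, 0, 3)
  u_3 = (258/221, 43/17, -172/221)

Apply the Gram-Schmidt recurrence
  u_1 = v_1
  u_i = v_i − Σ_{j<i} ((v_i · u_j) / (u_j · u_j)) · u_j.

Step by step this gives:
  u_1 = (3, -2, -2)
  u_2 = (2, 0, 3)
  u_3 = (258/221, 43/17, -172/221)

Orthogonality check:
  u_2 · u_1 = 0 (should be 0)
  u_3 · u_1 = 0 (should be 0)
  u_3 · u_2 = 0 (should be 0)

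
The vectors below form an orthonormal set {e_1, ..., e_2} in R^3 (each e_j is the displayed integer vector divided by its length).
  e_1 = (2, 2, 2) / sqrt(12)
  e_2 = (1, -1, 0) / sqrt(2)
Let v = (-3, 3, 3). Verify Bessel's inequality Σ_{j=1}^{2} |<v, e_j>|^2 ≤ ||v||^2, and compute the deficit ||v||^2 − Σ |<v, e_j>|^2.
Σ |<v, e_j>|^2 = 21; ||v||^2 = 27; deficit = 6

Write each e_j = u_j / sqrt(<u_j, u_j>) where u_j is the displayed integer vector. Then <v, e_j> = <v, u_j> / sqrt(<u_j, u_j>), so |<v, e_j>|^2 = <v, u_j>^2 / <u_j, u_j>.
Coefficients: <v, e_1> = 6/sqrt(12), <v, e_2> = -6/sqrt(2).
Square and sum: Σ |<v, e_j>|^2 = 21.
Compute ||v||^2 = v·v = 27.
Deficit = 27 − 21 = 6 ≥ 0, confirming Bessel's inequality. (The deficit equals ||v − Σ <v,e_j> e_j||^2, the squared distance from v to span{e_j}.)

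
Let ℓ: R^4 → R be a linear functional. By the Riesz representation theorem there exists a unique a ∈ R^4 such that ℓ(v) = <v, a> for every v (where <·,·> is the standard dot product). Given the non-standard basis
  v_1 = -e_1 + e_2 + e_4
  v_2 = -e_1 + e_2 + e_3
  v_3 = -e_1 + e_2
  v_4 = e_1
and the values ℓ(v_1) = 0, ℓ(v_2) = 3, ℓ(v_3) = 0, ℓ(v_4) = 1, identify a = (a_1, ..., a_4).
a = (1, 1, 3, 0)

Write a = (a_1, ..., a_4) in the standard basis. For each basis vector v_i, ℓ(v_i) = <v_i, a> is a linear equation in the a_j's. Collect the n equations into a matrix system V a = ℓ, where row i of V is v_i (expressed in the standard basis). Since V is invertible (lower-triangular with 1s on the diagonal, up to permutation), solve by back-substitution:
  V =
[[-1, 1, 0, 1],
 [-1, 1, 1, 0],
 [-1, 1, 0, 0],
 [1, 0, 0, 0]]
  V a = (0, 3, 0, 1)
Solving gives a = (1, 1, 3, 0).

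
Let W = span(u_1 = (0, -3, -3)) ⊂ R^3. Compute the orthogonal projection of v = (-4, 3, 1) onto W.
proj_W(v) = (0, 2, 2)

Set up U = [u_1 | ... | u_1] ∈ R^(3×1). The projector onto W = col(U) is P = U (U^T U)^(-1) U^T.
Compute U^T U =
  [18],
and U^T v = (-12).
Solve U^T U · c = U^T v for the coefficients: c = (-2/3). The projection is proj_W(v) = U c.
Check: (v - proj_W(v)) · u_1 = 0  (should be 0).
Result: proj_W(v) = (0, 2, 2).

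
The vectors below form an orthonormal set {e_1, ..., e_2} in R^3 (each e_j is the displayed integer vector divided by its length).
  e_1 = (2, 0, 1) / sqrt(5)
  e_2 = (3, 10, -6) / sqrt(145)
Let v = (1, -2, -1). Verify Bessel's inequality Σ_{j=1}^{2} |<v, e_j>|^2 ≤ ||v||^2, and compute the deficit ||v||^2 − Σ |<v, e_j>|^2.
Σ |<v, e_j>|^2 = 30/29; ||v||^2 = 6; deficit = 144/29

Write each e_j = u_j / sqrt(<u_j, u_j>) where u_j is the displayed integer vector. Then <v, e_j> = <v, u_j> / sqrt(<u_j, u_j>), so |<v, e_j>|^2 = <v, u_j>^2 / <u_j, u_j>.
Coefficients: <v, e_1> = 1/sqrt(5), <v, e_2> = -11/sqrt(145).
Square and sum: Σ |<v, e_j>|^2 = 30/29.
Compute ||v||^2 = v·v = 6.
Deficit = 6 − 30/29 = 144/29 ≥ 0, confirming Bessel's inequality. (The deficit equals ||v − Σ <v,e_j> e_j||^2, the squared distance from v to span{e_j}.)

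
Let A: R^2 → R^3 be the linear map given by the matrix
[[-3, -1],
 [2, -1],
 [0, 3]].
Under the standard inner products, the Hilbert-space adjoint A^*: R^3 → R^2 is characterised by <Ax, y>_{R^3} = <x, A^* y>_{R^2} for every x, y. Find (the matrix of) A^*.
A^* = A^T =
[[-3, 2, 0],
 [-1, -1, 3]]

For real matrices with standard dot products, the defining identity <Ax, y> = <x, A^* y> gives (Ax)^T y = x^T (A^*) y, i.e. x^T A^T y = x^T (A^*) y. Since this holds for all x, y, we must have A^* = A^T. Therefore
A^* =
[[-3, 2, 0],
 [-1, -1, 3]].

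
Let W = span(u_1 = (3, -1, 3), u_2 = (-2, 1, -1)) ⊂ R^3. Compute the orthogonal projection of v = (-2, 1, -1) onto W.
proj_W(v) = (-2, 1, -1)

Set up U = [u_1 | ... | u_2] ∈ R^(3×2). The projector onto W = col(U) is P = U (U^T U)^(-1) U^T.
Compute U^T U =
  [19, -10]
  [-10, 6],
and U^T v = (-10, 6).
Solve U^T U · c = U^T v for the coefficients: c = (0, 1). The projection is proj_W(v) = U c.
Check: (v - proj_W(v)) · u_1 = 0  (should be 0).
Check: (v - proj_W(v)) · u_2 = 0  (should be 0).
Result: proj_W(v) = (-2, 1, -1).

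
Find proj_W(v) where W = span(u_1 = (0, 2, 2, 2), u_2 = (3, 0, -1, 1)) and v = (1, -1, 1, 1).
proj_W(v) = (9/11, 1/3, 2/33, 20/33)

Set up U = [u_1 | ... | u_2] ∈ R^(4×2). The projector onto W = col(U) is P = U (U^T U)^(-1) U^T.
Compute U^T U =
  [12, 0]
  [0, 11],
and U^T v = (2, 3).
Solve U^T U · c = U^T v for the coefficients: c = (1/6, 3/11). The projection is proj_W(v) = U c.
Check: (v - proj_W(v)) · u_1 = 0  (should be 0).
Check: (v - proj_W(v)) · u_2 = 0  (should be 0).
Result: proj_W(v) = (9/11, 1/3, 2/33, 20/33).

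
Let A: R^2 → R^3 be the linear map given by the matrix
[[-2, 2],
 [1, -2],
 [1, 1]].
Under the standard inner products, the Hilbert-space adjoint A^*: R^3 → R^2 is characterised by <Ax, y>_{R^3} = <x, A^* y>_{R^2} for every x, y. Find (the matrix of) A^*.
A^* = A^T =
[[-2, 1, 1],
 [2, -2, 1]]

For real matrices with standard dot products, the defining identity <Ax, y> = <x, A^* y> gives (Ax)^T y = x^T (A^*) y, i.e. x^T A^T y = x^T (A^*) y. Since this holds for all x, y, we must have A^* = A^T. Therefore
A^* =
[[-2, 1, 1],
 [2, -2, 1]].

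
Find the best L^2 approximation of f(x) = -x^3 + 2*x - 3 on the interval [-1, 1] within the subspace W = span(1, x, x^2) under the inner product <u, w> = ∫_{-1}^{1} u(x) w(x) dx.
g(x) = 7*x/5 - 3

The best approximation g ∈ W is the orthogonal projection of f onto W. Writing g = a_0 + a_1 x + a_2 x^2, the coefficients solve the normal equations G · a = b where
  G_{ij} = <φ_i, φ_j> and b_i = <f, φ_i>, with φ_0 = 1, φ_1 = x, φ_2 = x^2.
G =
  [2, 0, 2/3]
  [0, 2/3, 0]
  [2/3, 0, 2/5],
b = (-6, 14/15, -2).
Solving gives a_0 = -3, a_1 = 7/5, a_2 = 0, so
  g(x) = 7*x/5 - 3.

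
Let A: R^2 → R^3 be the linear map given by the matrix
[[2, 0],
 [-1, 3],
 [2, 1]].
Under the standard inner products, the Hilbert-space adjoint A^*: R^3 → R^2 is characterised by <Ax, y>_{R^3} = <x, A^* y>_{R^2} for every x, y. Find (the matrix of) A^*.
A^* = A^T =
[[2, -1, 2],
 [0, 3, 1]]

For real matrices with standard dot products, the defining identity <Ax, y> = <x, A^* y> gives (Ax)^T y = x^T (A^*) y, i.e. x^T A^T y = x^T (A^*) y. Since this holds for all x, y, we must have A^* = A^T. Therefore
A^* =
[[2, -1, 2],
 [0, 3, 1]].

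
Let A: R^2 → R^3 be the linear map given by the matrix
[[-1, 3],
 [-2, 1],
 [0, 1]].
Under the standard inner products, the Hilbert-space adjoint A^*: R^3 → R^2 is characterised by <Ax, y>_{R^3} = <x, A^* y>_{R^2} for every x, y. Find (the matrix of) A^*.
A^* = A^T =
[[-1, -2, 0],
 [3, 1, 1]]

For real matrices with standard dot products, the defining identity <Ax, y> = <x, A^* y> gives (Ax)^T y = x^T (A^*) y, i.e. x^T A^T y = x^T (A^*) y. Since this holds for all x, y, we must have A^* = A^T. Therefore
A^* =
[[-1, -2, 0],
 [3, 1, 1]].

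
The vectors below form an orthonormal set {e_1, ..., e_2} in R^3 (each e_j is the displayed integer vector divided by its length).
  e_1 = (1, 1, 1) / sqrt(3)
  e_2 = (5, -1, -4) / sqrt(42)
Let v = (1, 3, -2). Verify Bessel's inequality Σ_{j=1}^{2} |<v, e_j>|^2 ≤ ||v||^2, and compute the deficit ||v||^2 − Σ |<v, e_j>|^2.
Σ |<v, e_j>|^2 = 26/7; ||v||^2 = 14; deficit = 72/7

Write each e_j = u_j / sqrt(<u_j, u_j>) where u_j is the displayed integer vector. Then <v, e_j> = <v, u_j> / sqrt(<u_j, u_j>), so |<v, e_j>|^2 = <v, u_j>^2 / <u_j, u_j>.
Coefficients: <v, e_1> = 2/sqrt(3), <v, e_2> = 10/sqrt(42).
Square and sum: Σ |<v, e_j>|^2 = 26/7.
Compute ||v||^2 = v·v = 14.
Deficit = 14 − 26/7 = 72/7 ≥ 0, confirming Bessel's inequality. (The deficit equals ||v − Σ <v,e_j> e_j||^2, the squared distance from v to span{e_j}.)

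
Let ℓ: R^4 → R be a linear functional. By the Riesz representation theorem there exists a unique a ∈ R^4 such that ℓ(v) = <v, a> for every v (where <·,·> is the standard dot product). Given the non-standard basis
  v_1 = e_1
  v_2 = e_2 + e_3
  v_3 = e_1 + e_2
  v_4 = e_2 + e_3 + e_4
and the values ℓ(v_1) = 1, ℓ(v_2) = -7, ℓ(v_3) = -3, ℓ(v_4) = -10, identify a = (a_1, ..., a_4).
a = (1, -4, -3, -3)

Write a = (a_1, ..., a_4) in the standard basis. For each basis vector v_i, ℓ(v_i) = <v_i, a> is a linear equation in the a_j's. Collect the n equations into a matrix system V a = ℓ, where row i of V is v_i (expressed in the standard basis). Since V is invertible (lower-triangular with 1s on the diagonal, up to permutation), solve by back-substitution:
  V =
[[1, 0, 0, 0],
 [0, 1, 1, 0],
 [1, 1, 0, 0],
 [0, 1, 1, 1]]
  V a = (1, -7, -3, -10)
Solving gives a = (1, -4, -3, -3).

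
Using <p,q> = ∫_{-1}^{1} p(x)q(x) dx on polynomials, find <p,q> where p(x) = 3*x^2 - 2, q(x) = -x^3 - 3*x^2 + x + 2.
<p,q> = -18/5

Expand the product: p(x)·q(x) = -3*x^5 - 9*x^4 + 5*x^3 + 12*x^2 - 2*x - 4.
∫_{-1}^{1} of each monomial x^k gives [2/(k+1) if k even, 0 if k odd]. Integrating term-by-term (or equivalently evaluating the antiderivative F(x) = -x^6/2 - 9*x^5/5 + 5*x^4/4 + 4*x^3 - x^2 - 4*x at the endpoints):
  F(1) − F(−1) = -41/20 − (31/20) = -18/5.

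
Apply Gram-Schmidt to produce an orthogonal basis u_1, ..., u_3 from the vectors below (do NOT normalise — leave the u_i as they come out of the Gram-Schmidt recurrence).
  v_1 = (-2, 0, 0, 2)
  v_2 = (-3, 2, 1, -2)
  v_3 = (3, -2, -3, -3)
Orthogonal basis:
  u_1 = (-2, 0, 0, 2)
  u_2 = (-5/2, 2, 1, -5/2)
  u_3 = (-1, -6/5, -13/5, -1)

Apply the Gram-Schmidt recurrence
  u_1 = v_1
  u_i = v_i − Σ_{j<i} ((v_i · u_j) / (u_j · u_j)) · u_j.

Step by step this gives:
  u_1 = (-2, 0, 0, 2)
  u_2 = (-5/2, 2, 1, -5/2)
  u_3 = (-1, -6/5, -13/5, -1)

Orthogonality check:
  u_2 · u_1 = 0 (should be 0)
  u_3 · u_1 = 0 (should be 0)
  u_3 · u_2 = 0 (should be 0)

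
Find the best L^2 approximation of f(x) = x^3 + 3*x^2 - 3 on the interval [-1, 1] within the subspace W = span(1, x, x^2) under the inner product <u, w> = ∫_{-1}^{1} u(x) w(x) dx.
g(x) = 3*x^2 + 3*x/5 - 3

The best approximation g ∈ W is the orthogonal projection of f onto W. Writing g = a_0 + a_1 x + a_2 x^2, the coefficients solve the normal equations G · a = b where
  G_{ij} = <φ_i, φ_j> and b_i = <f, φ_i>, with φ_0 = 1, φ_1 = x, φ_2 = x^2.
G =
  [2, 0, 2/3]
  [0, 2/3, 0]
  [2/3, 0, 2/5],
b = (-4, 2/5, -4/5).
Solving gives a_0 = -3, a_1 = 3/5, a_2 = 3, so
  g(x) = 3*x^2 + 3*x/5 - 3.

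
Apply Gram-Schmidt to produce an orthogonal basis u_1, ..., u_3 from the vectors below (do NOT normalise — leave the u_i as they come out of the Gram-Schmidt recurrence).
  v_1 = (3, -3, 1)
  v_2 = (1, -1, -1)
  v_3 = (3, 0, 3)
Orthogonal basis:
  u_1 = (3, -3, 1)
  u_2 = (4/19, -4/19, -24/19)
  u_3 = (3/2, 3/2, 0)

Apply the Gram-Schmidt recurrence
  u_1 = v_1
  u_i = v_i − Σ_{j<i} ((v_i · u_j) / (u_j · u_j)) · u_j.

Step by step this gives:
  u_1 = (3, -3, 1)
  u_2 = (4/19, -4/19, -24/19)
  u_3 = (3/2, 3/2, 0)

Orthogonality check:
  u_2 · u_1 = 0 (should be 0)
  u_3 · u_1 = 0 (should be 0)
  u_3 · u_2 = 0 (should be 0)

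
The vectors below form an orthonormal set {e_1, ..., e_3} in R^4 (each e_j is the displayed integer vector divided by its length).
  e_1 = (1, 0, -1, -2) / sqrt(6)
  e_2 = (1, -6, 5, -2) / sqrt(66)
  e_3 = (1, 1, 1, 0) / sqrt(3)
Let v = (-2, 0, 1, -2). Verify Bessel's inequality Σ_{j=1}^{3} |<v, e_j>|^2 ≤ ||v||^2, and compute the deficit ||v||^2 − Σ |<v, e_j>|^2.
Σ |<v, e_j>|^2 = 41/33; ||v||^2 = 9; deficit = 256/33

Write each e_j = u_j / sqrt(<u_j, u_j>) where u_j is the displayed integer vector. Then <v, e_j> = <v, u_j> / sqrt(<u_j, u_j>), so |<v, e_j>|^2 = <v, u_j>^2 / <u_j, u_j>.
Coefficients: <v, e_1> = 1/sqrt(6), <v, e_2> = 7/sqrt(66), <v, e_3> = -1/sqrt(3).
Square and sum: Σ |<v, e_j>|^2 = 41/33.
Compute ||v||^2 = v·v = 9.
Deficit = 9 − 41/33 = 256/33 ≥ 0, confirming Bessel's inequality. (The deficit equals ||v − Σ <v,e_j> e_j||^2, the squared distance from v to span{e_j}.)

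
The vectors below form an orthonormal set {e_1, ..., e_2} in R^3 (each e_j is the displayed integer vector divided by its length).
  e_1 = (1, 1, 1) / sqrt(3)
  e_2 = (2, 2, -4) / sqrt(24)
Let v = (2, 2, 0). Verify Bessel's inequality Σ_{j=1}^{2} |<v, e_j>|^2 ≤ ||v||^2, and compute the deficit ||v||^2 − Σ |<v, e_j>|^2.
Σ |<v, e_j>|^2 = 8; ||v||^2 = 8; deficit = 0

Write each e_j = u_j / sqrt(<u_j, u_j>) where u_j is the displayed integer vector. Then <v, e_j> = <v, u_j> / sqrt(<u_j, u_j>), so |<v, e_j>|^2 = <v, u_j>^2 / <u_j, u_j>.
Coefficients: <v, e_1> = 4/sqrt(3), <v, e_2> = 8/sqrt(24).
Square and sum: Σ |<v, e_j>|^2 = 8.
Compute ||v||^2 = v·v = 8.
Deficit = 8 − 8 = 0 ≥ 0, confirming Bessel's inequality. (The deficit equals ||v − Σ <v,e_j> e_j||^2, the squared distance from v to span{e_j}.)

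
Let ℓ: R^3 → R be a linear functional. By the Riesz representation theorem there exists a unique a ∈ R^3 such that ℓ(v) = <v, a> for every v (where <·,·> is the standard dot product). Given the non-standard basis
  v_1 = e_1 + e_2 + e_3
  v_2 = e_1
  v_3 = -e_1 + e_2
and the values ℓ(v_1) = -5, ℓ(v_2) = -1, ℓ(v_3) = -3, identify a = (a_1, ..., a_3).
a = (-1, -4, 0)

Write a = (a_1, ..., a_3) in the standard basis. For each basis vector v_i, ℓ(v_i) = <v_i, a> is a linear equation in the a_j's. Collect the n equations into a matrix system V a = ℓ, where row i of V is v_i (expressed in the standard basis). Since V is invertible (lower-triangular with 1s on the diagonal, up to permutation), solve by back-substitution:
  V =
[[1, 1, 1],
 [1, 0, 0],
 [-1, 1, 0]]
  V a = (-5, -1, -3)
Solving gives a = (-1, -4, 0).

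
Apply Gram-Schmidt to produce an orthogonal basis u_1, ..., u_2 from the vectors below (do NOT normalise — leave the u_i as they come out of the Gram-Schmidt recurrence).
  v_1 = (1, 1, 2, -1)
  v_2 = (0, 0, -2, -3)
Orthogonal basis:
  u_1 = (1, 1, 2, -1)
  u_2 = (1/7, 1/7, -12/7, -22/7)

Apply the Gram-Schmidt recurrence
  u_1 = v_1
  u_i = v_i − Σ_{j<i} ((v_i · u_j) / (u_j · u_j)) · u_j.

Step by step this gives:
  u_1 = (1, 1, 2, -1)
  u_2 = (1/7, 1/7, -12/7, -22/7)

Orthogonality check:
  u_2 · u_1 = 0 (should be 0)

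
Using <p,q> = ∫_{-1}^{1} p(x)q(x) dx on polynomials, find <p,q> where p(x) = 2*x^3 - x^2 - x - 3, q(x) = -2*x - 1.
<p,q> = 32/5

Expand the product: p(x)·q(x) = -4*x^4 + 3*x^2 + 7*x + 3.
∫_{-1}^{1} of each monomial x^k gives [2/(k+1) if k even, 0 if k odd]. Integrating term-by-term (or equivalently evaluating the antiderivative F(x) = -4*x^5/5 + x^3 + 7*x^2/2 + 3*x at the endpoints):
  F(1) − F(−1) = 67/10 − (3/10) = 32/5.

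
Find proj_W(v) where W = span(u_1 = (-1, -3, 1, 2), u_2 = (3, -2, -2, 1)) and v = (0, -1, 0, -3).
proj_W(v) = (11/87, 55/87, -13/87, -12/29)

Set up U = [u_1 | ... | u_2] ∈ R^(4×2). The projector onto W = col(U) is P = U (U^T U)^(-1) U^T.
Compute U^T U =
  [15, 3]
  [3, 18],
and U^T v = (-3, -1).
Solve U^T U · c = U^T v for the coefficients: c = (-17/87, -2/87). The projection is proj_W(v) = U c.
Check: (v - proj_W(v)) · u_1 = 0  (should be 0).
Check: (v - proj_W(v)) · u_2 = 0  (should be 0).
Result: proj_W(v) = (11/87, 55/87, -13/87, -12/29).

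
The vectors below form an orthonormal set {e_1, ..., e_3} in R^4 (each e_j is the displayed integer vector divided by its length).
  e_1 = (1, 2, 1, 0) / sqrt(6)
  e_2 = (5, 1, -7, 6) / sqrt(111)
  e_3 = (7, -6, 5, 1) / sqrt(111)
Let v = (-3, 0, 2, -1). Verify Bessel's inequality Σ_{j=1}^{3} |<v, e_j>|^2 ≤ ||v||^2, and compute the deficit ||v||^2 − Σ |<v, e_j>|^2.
Σ |<v, e_j>|^2 = 25/2; ||v||^2 = 14; deficit = 3/2

Write each e_j = u_j / sqrt(<u_j, u_j>) where u_j is the displayed integer vector. Then <v, e_j> = <v, u_j> / sqrt(<u_j, u_j>), so |<v, e_j>|^2 = <v, u_j>^2 / <u_j, u_j>.
Coefficients: <v, e_1> = -1/sqrt(6), <v, e_2> = -35/sqrt(111), <v, e_3> = -12/sqrt(111).
Square and sum: Σ |<v, e_j>|^2 = 25/2.
Compute ||v||^2 = v·v = 14.
Deficit = 14 − 25/2 = 3/2 ≥ 0, confirming Bessel's inequality. (The deficit equals ||v − Σ <v,e_j> e_j||^2, the squared distance from v to span{e_j}.)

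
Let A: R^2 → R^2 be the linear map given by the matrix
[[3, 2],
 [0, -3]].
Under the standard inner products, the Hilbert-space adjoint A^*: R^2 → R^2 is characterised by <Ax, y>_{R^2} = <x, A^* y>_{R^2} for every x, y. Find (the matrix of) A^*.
A^* = A^T =
[[3, 0],
 [2, -3]]

For real matrices with standard dot products, the defining identity <Ax, y> = <x, A^* y> gives (Ax)^T y = x^T (A^*) y, i.e. x^T A^T y = x^T (A^*) y. Since this holds for all x, y, we must have A^* = A^T. Therefore
A^* =
[[3, 0],
 [2, -3]].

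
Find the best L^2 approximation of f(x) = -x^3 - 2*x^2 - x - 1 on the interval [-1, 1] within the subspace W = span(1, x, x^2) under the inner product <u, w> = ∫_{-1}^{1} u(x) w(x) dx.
g(x) = -2*x^2 - 8*x/5 - 1

The best approximation g ∈ W is the orthogonal projection of f onto W. Writing g = a_0 + a_1 x + a_2 x^2, the coefficients solve the normal equations G · a = b where
  G_{ij} = <φ_i, φ_j> and b_i = <f, φ_i>, with φ_0 = 1, φ_1 = x, φ_2 = x^2.
G =
  [2, 0, 2/3]
  [0, 2/3, 0]
  [2/3, 0, 2/5],
b = (-10/3, -16/15, -22/15).
Solving gives a_0 = -1, a_1 = -8/5, a_2 = -2, so
  g(x) = -2*x^2 - 8*x/5 - 1.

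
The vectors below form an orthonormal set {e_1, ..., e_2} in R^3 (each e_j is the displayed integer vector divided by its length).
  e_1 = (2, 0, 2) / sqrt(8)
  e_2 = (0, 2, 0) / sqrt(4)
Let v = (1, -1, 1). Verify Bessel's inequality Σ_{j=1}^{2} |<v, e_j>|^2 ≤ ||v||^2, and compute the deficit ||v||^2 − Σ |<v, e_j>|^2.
Σ |<v, e_j>|^2 = 3; ||v||^2 = 3; deficit = 0

Write each e_j = u_j / sqrt(<u_j, u_j>) where u_j is the displayed integer vector. Then <v, e_j> = <v, u_j> / sqrt(<u_j, u_j>), so |<v, e_j>|^2 = <v, u_j>^2 / <u_j, u_j>.
Coefficients: <v, e_1> = 4/sqrt(8), <v, e_2> = -2/sqrt(4).
Square and sum: Σ |<v, e_j>|^2 = 3.
Compute ||v||^2 = v·v = 3.
Deficit = 3 − 3 = 0 ≥ 0, confirming Bessel's inequality. (The deficit equals ||v − Σ <v,e_j> e_j||^2, the squared distance from v to span{e_j}.)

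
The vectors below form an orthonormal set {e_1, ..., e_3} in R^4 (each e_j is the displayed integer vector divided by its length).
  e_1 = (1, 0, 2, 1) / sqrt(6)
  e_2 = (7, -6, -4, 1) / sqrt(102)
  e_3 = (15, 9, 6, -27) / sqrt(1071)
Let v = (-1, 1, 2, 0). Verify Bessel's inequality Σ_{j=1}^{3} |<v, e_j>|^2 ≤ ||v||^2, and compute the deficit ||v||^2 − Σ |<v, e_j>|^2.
Σ |<v, e_j>|^2 = 41/7; ||v||^2 = 6; deficit = 1/7

Write each e_j = u_j / sqrt(<u_j, u_j>) where u_j is the displayed integer vector. Then <v, e_j> = <v, u_j> / sqrt(<u_j, u_j>), so |<v, e_j>|^2 = <v, u_j>^2 / <u_j, u_j>.
Coefficients: <v, e_1> = 3/sqrt(6), <v, e_2> = -21/sqrt(102), <v, e_3> = 6/sqrt(1071).
Square and sum: Σ |<v, e_j>|^2 = 41/7.
Compute ||v||^2 = v·v = 6.
Deficit = 6 − 41/7 = 1/7 ≥ 0, confirming Bessel's inequality. (The deficit equals ||v − Σ <v,e_j> e_j||^2, the squared distance from v to span{e_j}.)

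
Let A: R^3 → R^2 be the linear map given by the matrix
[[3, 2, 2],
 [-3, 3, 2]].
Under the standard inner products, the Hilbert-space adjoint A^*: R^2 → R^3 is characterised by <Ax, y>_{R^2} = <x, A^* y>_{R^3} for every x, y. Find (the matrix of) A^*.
A^* = A^T =
[[3, -3],
 [2, 3],
 [2, 2]]

For real matrices with standard dot products, the defining identity <Ax, y> = <x, A^* y> gives (Ax)^T y = x^T (A^*) y, i.e. x^T A^T y = x^T (A^*) y. Since this holds for all x, y, we must have A^* = A^T. Therefore
A^* =
[[3, -3],
 [2, 3],
 [2, 2]].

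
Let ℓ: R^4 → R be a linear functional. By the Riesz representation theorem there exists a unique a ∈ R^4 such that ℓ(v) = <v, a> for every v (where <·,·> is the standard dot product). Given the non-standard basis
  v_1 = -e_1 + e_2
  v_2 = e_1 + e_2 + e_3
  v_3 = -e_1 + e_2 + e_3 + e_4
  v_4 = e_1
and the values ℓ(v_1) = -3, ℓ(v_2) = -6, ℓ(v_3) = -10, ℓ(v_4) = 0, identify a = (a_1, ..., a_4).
a = (0, -3, -3, -4)

Write a = (a_1, ..., a_4) in the standard basis. For each basis vector v_i, ℓ(v_i) = <v_i, a> is a linear equation in the a_j's. Collect the n equations into a matrix system V a = ℓ, where row i of V is v_i (expressed in the standard basis). Since V is invertible (lower-triangular with 1s on the diagonal, up to permutation), solve by back-substitution:
  V =
[[-1, 1, 0, 0],
 [1, 1, 1, 0],
 [-1, 1, 1, 1],
 [1, 0, 0, 0]]
  V a = (-3, -6, -10, 0)
Solving gives a = (0, -3, -3, -4).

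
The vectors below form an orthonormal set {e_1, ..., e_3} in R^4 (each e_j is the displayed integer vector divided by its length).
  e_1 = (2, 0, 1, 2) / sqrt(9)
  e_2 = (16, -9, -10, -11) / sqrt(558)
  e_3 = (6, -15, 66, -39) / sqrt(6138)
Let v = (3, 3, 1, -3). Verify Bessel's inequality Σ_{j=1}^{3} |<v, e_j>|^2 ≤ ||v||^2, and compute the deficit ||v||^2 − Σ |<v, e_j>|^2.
Σ |<v, e_j>|^2 = 83/11; ||v||^2 = 28; deficit = 225/11

Write each e_j = u_j / sqrt(<u_j, u_j>) where u_j is the displayed integer vector. Then <v, e_j> = <v, u_j> / sqrt(<u_j, u_j>), so |<v, e_j>|^2 = <v, u_j>^2 / <u_j, u_j>.
Coefficients: <v, e_1> = 1/sqrt(9), <v, e_2> = 44/sqrt(558), <v, e_3> = 156/sqrt(6138).
Square and sum: Σ |<v, e_j>|^2 = 83/11.
Compute ||v||^2 = v·v = 28.
Deficit = 28 − 83/11 = 225/11 ≥ 0, confirming Bessel's inequality. (The deficit equals ||v − Σ <v,e_j> e_j||^2, the squared distance from v to span{e_j}.)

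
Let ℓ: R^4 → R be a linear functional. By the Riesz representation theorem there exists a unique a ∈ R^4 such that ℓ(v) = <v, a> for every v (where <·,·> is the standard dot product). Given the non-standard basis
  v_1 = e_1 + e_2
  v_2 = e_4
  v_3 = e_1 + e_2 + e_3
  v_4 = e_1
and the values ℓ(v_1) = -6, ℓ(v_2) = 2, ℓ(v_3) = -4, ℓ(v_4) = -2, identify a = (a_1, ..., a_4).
a = (-2, -4, 2, 2)

Write a = (a_1, ..., a_4) in the standard basis. For each basis vector v_i, ℓ(v_i) = <v_i, a> is a linear equation in the a_j's. Collect the n equations into a matrix system V a = ℓ, where row i of V is v_i (expressed in the standard basis). Since V is invertible (lower-triangular with 1s on the diagonal, up to permutation), solve by back-substitution:
  V =
[[1, 1, 0, 0],
 [0, 0, 0, 1],
 [1, 1, 1, 0],
 [1, 0, 0, 0]]
  V a = (-6, 2, -4, -2)
Solving gives a = (-2, -4, 2, 2).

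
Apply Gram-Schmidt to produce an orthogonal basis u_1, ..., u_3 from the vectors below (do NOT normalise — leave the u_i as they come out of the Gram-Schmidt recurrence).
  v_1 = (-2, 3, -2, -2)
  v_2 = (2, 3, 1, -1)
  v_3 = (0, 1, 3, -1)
Orthogonal basis:
  u_1 = (-2, 3, -2, -2)
  u_2 = (52/21, 16/7, 31/21, -11/21)
  u_3 = (-202/145, -8/145, 309/145, -119/145)

Apply the Gram-Schmidt recurrence
  u_1 = v_1
  u_i = v_i − Σ_{j<i} ((v_i · u_j) / (u_j · u_j)) · u_j.

Step by step this gives:
  u_1 = (-2, 3, -2, -2)
  u_2 = (52/21, 16/7, 31/21, -11/21)
  u_3 = (-202/145, -8/145, 309/145, -119/145)

Orthogonality check:
  u_2 · u_1 = 0 (should be 0)
  u_3 · u_1 = 0 (should be 0)
  u_3 · u_2 = 0 (should be 0)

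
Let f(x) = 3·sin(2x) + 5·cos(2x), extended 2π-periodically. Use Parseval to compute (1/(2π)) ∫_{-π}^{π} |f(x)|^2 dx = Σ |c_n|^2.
Σ |c_n|^2 = 17

Expand |f|^2 and use orthogonality of {sin(nx), cos(mx)} on [-π, π]:
  ∫_{-π}^{π} sin(nx)^2 dx = π, ∫ cos(mx)^2 dx = π, and cross terms integrate to 0.
So ∫_{-π}^{π} f(x)^2 dx = 3^2 · π + 5^2 · π = (9 + 25)π.
Divide by 2π: (9 + 25)/2 = 17.
By Parseval, this equals Σ |c_n|^2.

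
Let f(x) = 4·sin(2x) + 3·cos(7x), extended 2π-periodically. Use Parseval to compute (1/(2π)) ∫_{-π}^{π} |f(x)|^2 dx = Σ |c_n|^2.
Σ |c_n|^2 = 25/2

Expand |f|^2 and use orthogonality of {sin(nx), cos(mx)} on [-π, π]:
  ∫_{-π}^{π} sin(nx)^2 dx = π, ∫ cos(mx)^2 dx = π, and cross terms integrate to 0.
So ∫_{-π}^{π} f(x)^2 dx = 4^2 · π + 3^2 · π = (16 + 9)π.
Divide by 2π: (16 + 9)/2 = 25/2.
By Parseval, this equals Σ |c_n|^2.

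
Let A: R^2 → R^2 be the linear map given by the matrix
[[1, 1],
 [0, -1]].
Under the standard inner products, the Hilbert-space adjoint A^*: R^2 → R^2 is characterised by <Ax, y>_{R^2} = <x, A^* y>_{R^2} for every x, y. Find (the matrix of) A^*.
A^* = A^T =
[[1, 0],
 [1, -1]]

For real matrices with standard dot products, the defining identity <Ax, y> = <x, A^* y> gives (Ax)^T y = x^T (A^*) y, i.e. x^T A^T y = x^T (A^*) y. Since this holds for all x, y, we must have A^* = A^T. Therefore
A^* =
[[1, 0],
 [1, -1]].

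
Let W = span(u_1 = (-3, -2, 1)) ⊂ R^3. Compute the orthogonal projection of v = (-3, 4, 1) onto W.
proj_W(v) = (-3/7, -2/7, 1/7)

Set up U = [u_1 | ... | u_1] ∈ R^(3×1). The projector onto W = col(U) is P = U (U^T U)^(-1) U^T.
Compute U^T U =
  [14],
and U^T v = (2).
Solve U^T U · c = U^T v for the coefficients: c = (1/7). The projection is proj_W(v) = U c.
Check: (v - proj_W(v)) · u_1 = 0  (should be 0).
Result: proj_W(v) = (-3/7, -2/7, 1/7).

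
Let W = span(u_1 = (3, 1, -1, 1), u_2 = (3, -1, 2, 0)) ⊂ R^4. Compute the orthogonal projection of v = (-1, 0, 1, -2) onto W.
proj_W(v) = (-27/22, -17/22, 21/22, -13/22)

Set up U = [u_1 | ... | u_2] ∈ R^(4×2). The projector onto W = col(U) is P = U (U^T U)^(-1) U^T.
Compute U^T U =
  [12, 6]
  [6, 14],
and U^T v = (-6, -1).
Solve U^T U · c = U^T v for the coefficients: c = (-13/22, 2/11). The projection is proj_W(v) = U c.
Check: (v - proj_W(v)) · u_1 = 0  (should be 0).
Check: (v - proj_W(v)) · u_2 = 0  (should be 0).
Result: proj_W(v) = (-27/22, -17/22, 21/22, -13/22).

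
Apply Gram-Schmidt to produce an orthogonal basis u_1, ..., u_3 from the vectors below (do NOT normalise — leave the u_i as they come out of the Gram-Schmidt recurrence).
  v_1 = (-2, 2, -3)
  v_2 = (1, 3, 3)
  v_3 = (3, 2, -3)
Orthogonal basis:
  u_1 = (-2, 2, -3)
  u_2 = (7/17, 61/17, 36/17)
  u_3 = (1125/298, 225/298, -300/149)

Apply the Gram-Schmidt recurrence
  u_1 = v_1
  u_i = v_i − Σ_{j<i} ((v_i · u_j) / (u_j · u_j)) · u_j.

Step by step this gives:
  u_1 = (-2, 2, -3)
  u_2 = (7/17, 61/17, 36/17)
  u_3 = (1125/298, 225/298, -300/149)

Orthogonality check:
  u_2 · u_1 = 0 (should be 0)
  u_3 · u_1 = 0 (should be 0)
  u_3 · u_2 = 0 (should be 0)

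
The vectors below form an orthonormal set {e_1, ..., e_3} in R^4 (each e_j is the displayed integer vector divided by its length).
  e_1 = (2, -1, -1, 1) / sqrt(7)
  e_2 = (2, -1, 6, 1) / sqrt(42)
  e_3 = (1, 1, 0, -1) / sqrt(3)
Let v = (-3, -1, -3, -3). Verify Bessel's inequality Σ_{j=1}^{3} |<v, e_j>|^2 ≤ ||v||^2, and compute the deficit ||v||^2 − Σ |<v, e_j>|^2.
Σ |<v, e_j>|^2 = 20; ||v||^2 = 28; deficit = 8

Write each e_j = u_j / sqrt(<u_j, u_j>) where u_j is the displayed integer vector. Then <v, e_j> = <v, u_j> / sqrt(<u_j, u_j>), so |<v, e_j>|^2 = <v, u_j>^2 / <u_j, u_j>.
Coefficients: <v, e_1> = -5/sqrt(7), <v, e_2> = -26/sqrt(42), <v, e_3> = -1/sqrt(3).
Square and sum: Σ |<v, e_j>|^2 = 20.
Compute ||v||^2 = v·v = 28.
Deficit = 28 − 20 = 8 ≥ 0, confirming Bessel's inequality. (The deficit equals ||v − Σ <v,e_j> e_j||^2, the squared distance from v to span{e_j}.)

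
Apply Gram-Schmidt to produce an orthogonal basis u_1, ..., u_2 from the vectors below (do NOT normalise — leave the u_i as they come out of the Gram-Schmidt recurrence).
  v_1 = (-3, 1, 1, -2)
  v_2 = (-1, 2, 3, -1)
Orthogonal basis:
  u_1 = (-3, 1, 1, -2)
  u_2 = (1, 4/3, 7/3, 1/3)

Apply the Gram-Schmidt recurrence
  u_1 = v_1
  u_i = v_i − Σ_{j<i} ((v_i · u_j) / (u_j · u_j)) · u_j.

Step by step this gives:
  u_1 = (-3, 1, 1, -2)
  u_2 = (1, 4/3, 7/3, 1/3)

Orthogonality check:
  u_2 · u_1 = 0 (should be 0)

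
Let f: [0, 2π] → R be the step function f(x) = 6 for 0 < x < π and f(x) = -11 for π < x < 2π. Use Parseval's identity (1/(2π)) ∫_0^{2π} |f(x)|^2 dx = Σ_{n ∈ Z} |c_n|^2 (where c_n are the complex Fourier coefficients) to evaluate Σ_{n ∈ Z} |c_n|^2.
Σ |c_n|^2 = 157/2

Parseval equates the L^2 energy of f (normalised by 1/(2π)) with the ℓ^2 sum of its Fourier coefficients: (1/(2π)) ∫_0^{2π} |f|^2 = Σ |c_n|^2.
Compute the left side: (1/(2π)) [∫_0^π 6^2 dx + ∫_π^{2π} (-11)^2 dx] = (1/(2π)) · (36π + 121π) = (36 + 121)/2 = 157/2.
So Σ_{n ∈ Z} |c_n|^2 = 157/2.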